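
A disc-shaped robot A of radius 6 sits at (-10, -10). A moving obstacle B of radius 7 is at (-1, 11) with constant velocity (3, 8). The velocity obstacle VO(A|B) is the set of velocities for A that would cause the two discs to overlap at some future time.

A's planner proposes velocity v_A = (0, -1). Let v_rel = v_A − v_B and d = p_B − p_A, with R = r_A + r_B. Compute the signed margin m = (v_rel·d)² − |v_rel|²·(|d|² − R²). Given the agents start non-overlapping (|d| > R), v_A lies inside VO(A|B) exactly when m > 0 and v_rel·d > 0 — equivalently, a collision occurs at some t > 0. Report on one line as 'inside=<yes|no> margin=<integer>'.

d = (9, 21),  |d|² = 522;  R = 6+7 = 13,  c = 522−13² = 353
v_rel = (-3, -9),  |v_rel|² = 90;  v_rel·d = (-3)·(9) + (-9)·(21) = -216
90·t² + 432·t + 353 = 0  ⇒  m = (-216)² − 90·353 = 14886
m = 14886 > 0,  v_rel·d = -216 < 0  ⇒  outside

inside=no margin=14886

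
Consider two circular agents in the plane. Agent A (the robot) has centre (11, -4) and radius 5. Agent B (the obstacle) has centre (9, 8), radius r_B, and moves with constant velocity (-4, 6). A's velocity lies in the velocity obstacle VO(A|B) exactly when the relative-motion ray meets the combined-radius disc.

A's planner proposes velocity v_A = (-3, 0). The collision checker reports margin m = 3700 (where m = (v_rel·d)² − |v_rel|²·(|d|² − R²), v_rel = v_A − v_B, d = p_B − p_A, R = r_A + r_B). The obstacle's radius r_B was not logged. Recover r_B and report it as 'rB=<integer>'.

m = 3700
d = (-2, 12);  v_rel = (1, -6),  |v_rel|² = 37
v_rel×d = (1)·(12) − (-6)·(-2) = 0
since m = R²·37 − 0²:  R² = (0 + 3700) / 37 = 100
R = √100 = 10  ⇒  r_B = 10 − 5 = 5

rB=5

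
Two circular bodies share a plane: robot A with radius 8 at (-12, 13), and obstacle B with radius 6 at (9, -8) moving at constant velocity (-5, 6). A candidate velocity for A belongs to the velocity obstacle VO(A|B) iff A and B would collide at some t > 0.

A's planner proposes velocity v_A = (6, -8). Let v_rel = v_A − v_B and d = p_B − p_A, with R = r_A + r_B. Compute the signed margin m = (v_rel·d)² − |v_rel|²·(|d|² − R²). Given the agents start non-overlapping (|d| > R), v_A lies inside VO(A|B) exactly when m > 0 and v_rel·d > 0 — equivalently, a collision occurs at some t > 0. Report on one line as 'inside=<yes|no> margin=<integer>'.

d = (21, -21),  |d|² = 882;  R = 8+6 = 14,  c = 882−14² = 686
v_rel = (11, -14),  |v_rel|² = 317;  v_rel·d = (11)·(21) + (-14)·(-21) = 525
317·t² − 1050·t + 686 = 0  ⇒  m = 525² − 317·686 = 58163
m = 58163 > 0,  v_rel·d = 525 > 0  ⇒  inside

inside=yes margin=58163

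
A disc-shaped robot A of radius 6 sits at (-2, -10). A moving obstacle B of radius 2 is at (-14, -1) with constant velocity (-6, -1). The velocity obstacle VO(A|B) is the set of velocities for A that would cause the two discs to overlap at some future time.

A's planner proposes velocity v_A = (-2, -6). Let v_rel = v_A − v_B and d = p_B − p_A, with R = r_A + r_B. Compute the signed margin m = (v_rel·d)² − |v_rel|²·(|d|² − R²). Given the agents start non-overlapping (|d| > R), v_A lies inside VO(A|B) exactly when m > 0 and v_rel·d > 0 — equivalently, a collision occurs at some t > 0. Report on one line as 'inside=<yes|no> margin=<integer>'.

d = (-12, 9),  |d|² = 225;  R = 6+2 = 8,  c = 225−8² = 161
v_rel = (4, -5),  |v_rel|² = 41;  v_rel·d = (4)·(-12) + (-5)·(9) = -93
41·t² + 186·t + 161 = 0  ⇒  m = (-93)² − 41·161 = 2048
m = 2048 > 0,  v_rel·d = -93 < 0  ⇒  outside

inside=no margin=2048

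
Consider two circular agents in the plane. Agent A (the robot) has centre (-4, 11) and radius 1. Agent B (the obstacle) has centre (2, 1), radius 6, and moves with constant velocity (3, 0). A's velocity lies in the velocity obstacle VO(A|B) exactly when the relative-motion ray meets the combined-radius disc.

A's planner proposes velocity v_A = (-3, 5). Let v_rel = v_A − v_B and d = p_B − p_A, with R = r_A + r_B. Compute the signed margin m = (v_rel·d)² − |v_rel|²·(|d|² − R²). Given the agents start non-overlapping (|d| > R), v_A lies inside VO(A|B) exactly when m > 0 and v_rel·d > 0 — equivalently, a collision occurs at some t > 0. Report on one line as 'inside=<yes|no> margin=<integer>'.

d = (6, -10),  |d|² = 136;  R = 1+6 = 7,  c = 136−7² = 87
v_rel = (-6, 5),  |v_rel|² = 61;  v_rel·d = (-6)·(6) + (5)·(-10) = -86
61·t² + 172·t + 87 = 0  ⇒  m = (-86)² − 61·87 = 2089
m = 2089 > 0,  v_rel·d = -86 < 0  ⇒  outside

inside=no margin=2089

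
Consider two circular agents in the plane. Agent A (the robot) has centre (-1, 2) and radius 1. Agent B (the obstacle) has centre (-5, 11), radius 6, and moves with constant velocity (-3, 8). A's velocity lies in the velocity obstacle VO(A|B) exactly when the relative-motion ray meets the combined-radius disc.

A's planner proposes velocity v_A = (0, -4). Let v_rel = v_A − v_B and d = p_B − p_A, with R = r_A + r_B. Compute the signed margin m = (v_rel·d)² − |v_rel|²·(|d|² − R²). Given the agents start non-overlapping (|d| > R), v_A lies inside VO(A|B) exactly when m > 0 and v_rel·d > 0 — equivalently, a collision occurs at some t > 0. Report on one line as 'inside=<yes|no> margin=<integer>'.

d = (-4, 9),  |d|² = 97;  R = 1+6 = 7,  c = 97−7² = 48
v_rel = (3, -12),  |v_rel|² = 153;  v_rel·d = (3)·(-4) + (-12)·(9) = -120
153·t² + 240·t + 48 = 0  ⇒  m = (-120)² − 153·48 = 7056
m = 7056 > 0,  v_rel·d = -120 < 0  ⇒  outside

inside=no margin=7056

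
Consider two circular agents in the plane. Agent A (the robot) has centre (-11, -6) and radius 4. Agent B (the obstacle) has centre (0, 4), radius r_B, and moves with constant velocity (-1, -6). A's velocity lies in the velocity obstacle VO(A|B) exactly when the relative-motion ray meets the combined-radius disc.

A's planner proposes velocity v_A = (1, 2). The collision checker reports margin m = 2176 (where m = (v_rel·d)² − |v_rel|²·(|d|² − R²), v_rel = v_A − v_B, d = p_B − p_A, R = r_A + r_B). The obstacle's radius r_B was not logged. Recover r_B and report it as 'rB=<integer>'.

m = 2176
d = (11, 10);  v_rel = (2, 8),  |v_rel|² = 68
v_rel×d = (2)·(10) − (8)·(11) = -68
since m = R²·68 − (-68)²:  R² = (4624 + 2176) / 68 = 100
R = √100 = 10  ⇒  r_B = 10 − 4 = 6

rB=6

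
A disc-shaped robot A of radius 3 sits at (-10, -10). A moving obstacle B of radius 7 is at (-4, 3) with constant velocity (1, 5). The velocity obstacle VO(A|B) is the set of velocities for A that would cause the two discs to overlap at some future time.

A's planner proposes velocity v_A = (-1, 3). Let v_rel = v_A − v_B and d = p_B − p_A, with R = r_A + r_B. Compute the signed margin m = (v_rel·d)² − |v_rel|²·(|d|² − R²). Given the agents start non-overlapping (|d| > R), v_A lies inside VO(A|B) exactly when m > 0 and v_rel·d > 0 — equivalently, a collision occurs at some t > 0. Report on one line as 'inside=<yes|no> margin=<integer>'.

d = (6, 13),  |d|² = 205;  R = 3+7 = 10,  c = 205−10² = 105
v_rel = (-2, -2),  |v_rel|² = 8;  v_rel·d = (-2)·(6) + (-2)·(13) = -38
8·t² + 76·t + 105 = 0  ⇒  m = (-38)² − 8·105 = 604
m = 604 > 0,  v_rel·d = -38 < 0  ⇒  outside

inside=no margin=604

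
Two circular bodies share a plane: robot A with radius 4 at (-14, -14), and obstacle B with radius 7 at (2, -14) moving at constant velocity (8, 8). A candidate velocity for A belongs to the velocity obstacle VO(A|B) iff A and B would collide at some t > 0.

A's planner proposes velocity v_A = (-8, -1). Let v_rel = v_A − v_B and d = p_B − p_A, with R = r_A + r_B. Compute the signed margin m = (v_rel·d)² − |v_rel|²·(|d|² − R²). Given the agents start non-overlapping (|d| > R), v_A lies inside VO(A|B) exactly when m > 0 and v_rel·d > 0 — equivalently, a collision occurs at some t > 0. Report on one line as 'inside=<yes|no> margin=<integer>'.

d = (16, 0),  |d|² = 256;  R = 4+7 = 11,  c = 256−11² = 135
v_rel = (-16, -9),  |v_rel|² = 337;  v_rel·d = (-16)·(16) + (-9)·(0) = -256
337·t² + 512·t + 135 = 0  ⇒  m = (-256)² − 337·135 = 20041
m = 20041 > 0,  v_rel·d = -256 < 0  ⇒  outside

inside=no margin=20041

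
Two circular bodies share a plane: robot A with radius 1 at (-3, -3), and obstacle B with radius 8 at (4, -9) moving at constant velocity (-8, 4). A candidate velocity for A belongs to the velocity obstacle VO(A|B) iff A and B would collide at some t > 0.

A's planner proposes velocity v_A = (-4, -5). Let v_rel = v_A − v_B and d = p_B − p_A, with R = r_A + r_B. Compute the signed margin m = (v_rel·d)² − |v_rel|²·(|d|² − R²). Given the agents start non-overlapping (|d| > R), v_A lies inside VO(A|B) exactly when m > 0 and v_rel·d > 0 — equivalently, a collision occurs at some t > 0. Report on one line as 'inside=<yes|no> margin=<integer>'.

d = (7, -6),  |d|² = 85;  R = 1+8 = 9,  c = 85−9² = 4
v_rel = (4, -9),  |v_rel|² = 97;  v_rel·d = (4)·(7) + (-9)·(-6) = 82
97·t² − 164·t + 4 = 0  ⇒  m = 82² − 97·4 = 6336
m = 6336 > 0,  v_rel·d = 82 > 0  ⇒  inside

inside=yes margin=6336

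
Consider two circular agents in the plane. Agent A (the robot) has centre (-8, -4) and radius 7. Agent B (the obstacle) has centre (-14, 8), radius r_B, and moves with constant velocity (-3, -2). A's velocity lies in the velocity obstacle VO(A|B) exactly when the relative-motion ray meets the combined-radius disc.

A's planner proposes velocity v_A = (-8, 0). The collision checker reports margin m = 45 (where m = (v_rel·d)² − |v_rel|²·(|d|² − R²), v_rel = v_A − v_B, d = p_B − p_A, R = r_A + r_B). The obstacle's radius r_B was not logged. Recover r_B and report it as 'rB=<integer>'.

m = 45
d = (-6, 12);  v_rel = (-5, 2),  |v_rel|² = 29
v_rel×d = (-5)·(12) − (2)·(-6) = -48
since m = R²·29 − (-48)²:  R² = (2304 + 45) / 29 = 81
R = √81 = 9  ⇒  r_B = 9 − 7 = 2

rB=2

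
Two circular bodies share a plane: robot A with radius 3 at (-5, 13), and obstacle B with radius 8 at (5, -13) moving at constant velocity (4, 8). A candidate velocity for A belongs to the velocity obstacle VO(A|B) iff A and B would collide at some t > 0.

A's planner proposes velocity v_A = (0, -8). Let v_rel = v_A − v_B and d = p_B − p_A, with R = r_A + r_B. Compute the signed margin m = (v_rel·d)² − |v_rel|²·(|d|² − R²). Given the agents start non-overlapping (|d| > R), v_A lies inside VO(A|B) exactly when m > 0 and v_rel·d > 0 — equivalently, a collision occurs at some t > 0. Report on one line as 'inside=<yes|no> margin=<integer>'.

d = (10, -26),  |d|² = 776;  R = 3+8 = 11,  c = 776−11² = 655
v_rel = (-4, -16),  |v_rel|² = 272;  v_rel·d = (-4)·(10) + (-16)·(-26) = 376
272·t² − 752·t + 655 = 0  ⇒  m = 376² − 272·655 = -36784
m = -36784 < 0,  v_rel·d = 376 > 0  ⇒  outside

inside=no margin=-36784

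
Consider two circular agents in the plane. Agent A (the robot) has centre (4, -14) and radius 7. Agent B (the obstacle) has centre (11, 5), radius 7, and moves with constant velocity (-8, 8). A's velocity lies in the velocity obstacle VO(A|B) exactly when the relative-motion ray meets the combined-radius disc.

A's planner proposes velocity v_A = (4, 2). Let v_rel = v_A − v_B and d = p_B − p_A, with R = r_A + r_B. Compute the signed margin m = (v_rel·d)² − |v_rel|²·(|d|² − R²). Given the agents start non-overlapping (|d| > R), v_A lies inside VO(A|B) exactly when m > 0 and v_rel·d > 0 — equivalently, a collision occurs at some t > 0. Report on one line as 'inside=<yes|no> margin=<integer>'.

d = (7, 19),  |d|² = 410;  R = 7+7 = 14,  c = 410−14² = 214
v_rel = (12, -6),  |v_rel|² = 180;  v_rel·d = (12)·(7) + (-6)·(19) = -30
180·t² + 60·t + 214 = 0  ⇒  m = (-30)² − 180·214 = -37620
m = -37620 < 0,  v_rel·d = -30 < 0  ⇒  outside

inside=no margin=-37620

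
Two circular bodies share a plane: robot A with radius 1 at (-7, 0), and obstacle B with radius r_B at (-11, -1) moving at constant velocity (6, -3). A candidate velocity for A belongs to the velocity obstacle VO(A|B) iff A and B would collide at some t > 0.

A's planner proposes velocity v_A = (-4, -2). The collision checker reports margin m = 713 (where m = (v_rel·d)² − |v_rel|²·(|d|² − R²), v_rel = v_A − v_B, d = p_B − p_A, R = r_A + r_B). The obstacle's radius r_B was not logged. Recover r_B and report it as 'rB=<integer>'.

m = 713
d = (-4, -1);  v_rel = (-10, 1),  |v_rel|² = 101
v_rel×d = (-10)·(-1) − (1)·(-4) = 14
since m = R²·101 − 14²:  R² = (196 + 713) / 101 = 9
R = √9 = 3  ⇒  r_B = 3 − 1 = 2

rB=2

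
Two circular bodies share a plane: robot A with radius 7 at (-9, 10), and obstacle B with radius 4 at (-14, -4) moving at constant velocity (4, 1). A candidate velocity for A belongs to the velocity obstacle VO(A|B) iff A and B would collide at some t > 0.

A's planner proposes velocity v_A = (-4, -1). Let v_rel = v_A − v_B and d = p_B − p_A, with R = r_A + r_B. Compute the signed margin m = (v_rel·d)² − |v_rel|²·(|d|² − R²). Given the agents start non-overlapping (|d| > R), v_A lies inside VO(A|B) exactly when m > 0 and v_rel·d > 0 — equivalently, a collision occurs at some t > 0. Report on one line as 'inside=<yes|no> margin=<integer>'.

d = (-5, -14),  |d|² = 221;  R = 7+4 = 11,  c = 221−11² = 100
v_rel = (-8, -2),  |v_rel|² = 68;  v_rel·d = (-8)·(-5) + (-2)·(-14) = 68
68·t² − 136·t + 100 = 0  ⇒  m = 68² − 68·100 = -2176
m = -2176 < 0,  v_rel·d = 68 > 0  ⇒  outside

inside=no margin=-2176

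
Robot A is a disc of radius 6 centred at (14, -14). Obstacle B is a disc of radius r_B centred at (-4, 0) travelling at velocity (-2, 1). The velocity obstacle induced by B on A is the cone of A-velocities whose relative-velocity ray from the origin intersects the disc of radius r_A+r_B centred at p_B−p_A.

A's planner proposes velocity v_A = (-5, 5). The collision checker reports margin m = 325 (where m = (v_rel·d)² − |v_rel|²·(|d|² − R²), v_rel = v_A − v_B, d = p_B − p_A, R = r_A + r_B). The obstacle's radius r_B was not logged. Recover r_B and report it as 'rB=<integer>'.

m = 325
d = (-18, 14);  v_rel = (-3, 4),  |v_rel|² = 25
v_rel×d = (-3)·(14) − (4)·(-18) = 30
since m = R²·25 − 30²:  R² = (900 + 325) / 25 = 49
R = √49 = 7  ⇒  r_B = 7 − 6 = 1

rB=1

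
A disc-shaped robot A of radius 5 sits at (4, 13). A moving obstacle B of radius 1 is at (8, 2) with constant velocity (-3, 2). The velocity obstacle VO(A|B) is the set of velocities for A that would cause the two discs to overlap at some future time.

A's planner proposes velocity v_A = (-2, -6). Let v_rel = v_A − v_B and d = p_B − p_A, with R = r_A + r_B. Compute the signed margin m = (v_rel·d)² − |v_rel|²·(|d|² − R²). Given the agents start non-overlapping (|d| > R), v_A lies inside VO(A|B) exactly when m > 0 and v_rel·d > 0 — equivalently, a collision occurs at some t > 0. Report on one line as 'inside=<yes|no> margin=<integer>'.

d = (4, -11),  |d|² = 137;  R = 5+1 = 6,  c = 137−6² = 101
v_rel = (1, -8),  |v_rel|² = 65;  v_rel·d = (1)·(4) + (-8)·(-11) = 92
65·t² − 184·t + 101 = 0  ⇒  m = 92² − 65·101 = 1899
m = 1899 > 0,  v_rel·d = 92 > 0  ⇒  inside

inside=yes margin=1899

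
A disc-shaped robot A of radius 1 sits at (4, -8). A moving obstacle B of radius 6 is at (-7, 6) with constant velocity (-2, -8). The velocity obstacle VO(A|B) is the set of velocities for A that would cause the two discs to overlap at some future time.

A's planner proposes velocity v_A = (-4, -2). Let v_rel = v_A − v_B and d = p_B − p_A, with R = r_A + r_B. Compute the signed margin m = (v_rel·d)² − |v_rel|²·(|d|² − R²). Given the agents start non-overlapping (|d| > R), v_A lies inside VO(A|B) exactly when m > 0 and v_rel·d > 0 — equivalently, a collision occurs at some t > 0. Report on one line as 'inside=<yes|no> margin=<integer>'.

d = (-11, 14),  |d|² = 317;  R = 1+6 = 7,  c = 317−7² = 268
v_rel = (-2, 6),  |v_rel|² = 40;  v_rel·d = (-2)·(-11) + (6)·(14) = 106
40·t² − 212·t + 268 = 0  ⇒  m = 106² − 40·268 = 516
m = 516 > 0,  v_rel·d = 106 > 0  ⇒  inside

inside=yes margin=516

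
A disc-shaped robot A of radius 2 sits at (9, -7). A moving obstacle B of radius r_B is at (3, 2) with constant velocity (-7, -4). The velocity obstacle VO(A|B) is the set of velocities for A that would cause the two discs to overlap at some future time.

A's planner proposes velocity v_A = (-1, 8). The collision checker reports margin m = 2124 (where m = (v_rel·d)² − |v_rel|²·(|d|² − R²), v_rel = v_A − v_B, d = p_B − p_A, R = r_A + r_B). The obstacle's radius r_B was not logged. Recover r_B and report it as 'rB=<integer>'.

m = 2124
d = (-6, 9);  v_rel = (6, 12),  |v_rel|² = 180
v_rel×d = (6)·(9) − (12)·(-6) = 126
since m = R²·180 − 126²:  R² = (15876 + 2124) / 180 = 100
R = √100 = 10  ⇒  r_B = 10 − 2 = 8

rB=8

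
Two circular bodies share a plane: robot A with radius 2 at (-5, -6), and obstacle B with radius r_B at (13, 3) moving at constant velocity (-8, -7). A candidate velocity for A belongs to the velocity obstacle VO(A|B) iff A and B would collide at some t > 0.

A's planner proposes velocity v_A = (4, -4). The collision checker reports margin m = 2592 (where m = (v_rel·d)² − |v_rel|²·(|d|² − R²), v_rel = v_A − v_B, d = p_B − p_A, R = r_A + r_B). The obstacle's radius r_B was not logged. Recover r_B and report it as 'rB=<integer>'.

m = 2592
d = (18, 9);  v_rel = (12, 3),  |v_rel|² = 153
v_rel×d = (12)·(9) − (3)·(18) = 54
since m = R²·153 − 54²:  R² = (2916 + 2592) / 153 = 36
R = √36 = 6  ⇒  r_B = 6 − 2 = 4

rB=4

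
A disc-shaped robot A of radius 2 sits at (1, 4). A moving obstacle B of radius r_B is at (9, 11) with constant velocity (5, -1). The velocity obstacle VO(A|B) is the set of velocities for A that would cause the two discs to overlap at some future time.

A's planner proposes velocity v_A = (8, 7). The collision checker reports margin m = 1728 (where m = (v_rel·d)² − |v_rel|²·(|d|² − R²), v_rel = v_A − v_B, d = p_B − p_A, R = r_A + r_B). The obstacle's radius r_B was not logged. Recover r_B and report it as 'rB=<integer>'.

m = 1728
d = (8, 7);  v_rel = (3, 8),  |v_rel|² = 73
v_rel×d = (3)·(7) − (8)·(8) = -43
since m = R²·73 − (-43)²:  R² = (1849 + 1728) / 73 = 49
R = √49 = 7  ⇒  r_B = 7 − 2 = 5

rB=5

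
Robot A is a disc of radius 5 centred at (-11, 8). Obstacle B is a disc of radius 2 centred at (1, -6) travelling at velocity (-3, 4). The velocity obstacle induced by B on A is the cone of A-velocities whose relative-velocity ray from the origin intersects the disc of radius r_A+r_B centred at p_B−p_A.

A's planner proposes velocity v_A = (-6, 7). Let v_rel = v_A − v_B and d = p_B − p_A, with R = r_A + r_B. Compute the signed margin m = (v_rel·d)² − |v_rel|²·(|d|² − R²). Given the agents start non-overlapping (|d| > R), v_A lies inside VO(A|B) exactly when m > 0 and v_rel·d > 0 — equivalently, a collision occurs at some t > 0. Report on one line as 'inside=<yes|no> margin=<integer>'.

d = (12, -14),  |d|² = 340;  R = 5+2 = 7,  c = 340−7² = 291
v_rel = (-3, 3),  |v_rel|² = 18;  v_rel·d = (-3)·(12) + (3)·(-14) = -78
18·t² + 156·t + 291 = 0  ⇒  m = (-78)² − 18·291 = 846
m = 846 > 0,  v_rel·d = -78 < 0  ⇒  outside

inside=no margin=846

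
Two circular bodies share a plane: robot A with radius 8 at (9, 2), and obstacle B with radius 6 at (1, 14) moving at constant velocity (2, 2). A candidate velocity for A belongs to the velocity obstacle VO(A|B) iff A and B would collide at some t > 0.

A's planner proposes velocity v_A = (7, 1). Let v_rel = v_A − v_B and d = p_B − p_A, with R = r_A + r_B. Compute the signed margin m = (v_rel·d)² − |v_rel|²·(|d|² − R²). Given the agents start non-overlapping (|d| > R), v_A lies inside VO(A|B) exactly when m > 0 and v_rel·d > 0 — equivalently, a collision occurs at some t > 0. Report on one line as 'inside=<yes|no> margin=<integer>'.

d = (-8, 12),  |d|² = 208;  R = 8+6 = 14,  c = 208−14² = 12
v_rel = (5, -1),  |v_rel|² = 26;  v_rel·d = (5)·(-8) + (-1)·(12) = -52
26·t² + 104·t + 12 = 0  ⇒  m = (-52)² − 26·12 = 2392
m = 2392 > 0,  v_rel·d = -52 < 0  ⇒  outside

inside=no margin=2392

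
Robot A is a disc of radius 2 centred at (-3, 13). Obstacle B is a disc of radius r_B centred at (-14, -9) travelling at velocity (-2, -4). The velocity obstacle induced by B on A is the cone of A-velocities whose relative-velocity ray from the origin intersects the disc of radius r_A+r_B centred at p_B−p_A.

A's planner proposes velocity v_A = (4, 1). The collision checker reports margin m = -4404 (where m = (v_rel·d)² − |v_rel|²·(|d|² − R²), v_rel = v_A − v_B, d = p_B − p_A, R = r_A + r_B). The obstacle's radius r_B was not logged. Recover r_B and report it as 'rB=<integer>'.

m = -4404
d = (-11, -22);  v_rel = (6, 5),  |v_rel|² = 61
v_rel×d = (6)·(-22) − (5)·(-11) = -77
since m = R²·61 − (-77)²:  R² = (5929 + -4404) / 61 = 25
R = √25 = 5  ⇒  r_B = 5 − 2 = 3

rB=3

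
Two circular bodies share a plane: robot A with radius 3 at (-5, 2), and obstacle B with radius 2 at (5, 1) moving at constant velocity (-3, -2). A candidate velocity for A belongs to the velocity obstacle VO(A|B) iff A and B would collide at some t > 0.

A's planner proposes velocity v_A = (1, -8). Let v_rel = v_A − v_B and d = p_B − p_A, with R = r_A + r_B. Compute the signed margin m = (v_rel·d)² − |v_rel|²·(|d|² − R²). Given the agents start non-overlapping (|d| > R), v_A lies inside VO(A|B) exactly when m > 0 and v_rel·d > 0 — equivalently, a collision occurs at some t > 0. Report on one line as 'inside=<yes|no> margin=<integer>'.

d = (10, -1),  |d|² = 101;  R = 3+2 = 5,  c = 101−5² = 76
v_rel = (4, -6),  |v_rel|² = 52;  v_rel·d = (4)·(10) + (-6)·(-1) = 46
52·t² − 92·t + 76 = 0  ⇒  m = 46² − 52·76 = -1836
m = -1836 < 0,  v_rel·d = 46 > 0  ⇒  outside

inside=no margin=-1836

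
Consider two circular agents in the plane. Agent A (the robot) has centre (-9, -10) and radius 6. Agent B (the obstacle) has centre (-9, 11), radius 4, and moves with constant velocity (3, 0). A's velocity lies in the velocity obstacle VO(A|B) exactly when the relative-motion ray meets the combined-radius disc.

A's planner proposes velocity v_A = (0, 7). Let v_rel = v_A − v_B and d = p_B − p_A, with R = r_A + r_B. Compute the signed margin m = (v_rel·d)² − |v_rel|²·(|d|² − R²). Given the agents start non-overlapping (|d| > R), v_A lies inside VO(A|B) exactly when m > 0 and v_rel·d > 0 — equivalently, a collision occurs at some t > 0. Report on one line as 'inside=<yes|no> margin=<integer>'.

d = (0, 21),  |d|² = 441;  R = 6+4 = 10,  c = 441−10² = 341
v_rel = (-3, 7),  |v_rel|² = 58;  v_rel·d = (-3)·(0) + (7)·(21) = 147
58·t² − 294·t + 341 = 0  ⇒  m = 147² − 58·341 = 1831
m = 1831 > 0,  v_rel·d = 147 > 0  ⇒  inside

inside=yes margin=1831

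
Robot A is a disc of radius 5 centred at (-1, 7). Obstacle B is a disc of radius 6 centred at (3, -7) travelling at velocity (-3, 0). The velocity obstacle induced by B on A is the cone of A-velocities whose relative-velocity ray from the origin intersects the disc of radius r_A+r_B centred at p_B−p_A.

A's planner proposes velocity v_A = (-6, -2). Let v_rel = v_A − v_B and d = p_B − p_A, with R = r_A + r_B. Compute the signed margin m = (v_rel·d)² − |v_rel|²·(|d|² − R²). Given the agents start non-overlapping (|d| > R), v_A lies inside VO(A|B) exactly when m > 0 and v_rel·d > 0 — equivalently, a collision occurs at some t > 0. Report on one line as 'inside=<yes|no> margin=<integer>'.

d = (4, -14),  |d|² = 212;  R = 5+6 = 11,  c = 212−11² = 91
v_rel = (-3, -2),  |v_rel|² = 13;  v_rel·d = (-3)·(4) + (-2)·(-14) = 16
13·t² − 32·t + 91 = 0  ⇒  m = 16² − 13·91 = -927
m = -927 < 0,  v_rel·d = 16 > 0  ⇒  outside

inside=no margin=-927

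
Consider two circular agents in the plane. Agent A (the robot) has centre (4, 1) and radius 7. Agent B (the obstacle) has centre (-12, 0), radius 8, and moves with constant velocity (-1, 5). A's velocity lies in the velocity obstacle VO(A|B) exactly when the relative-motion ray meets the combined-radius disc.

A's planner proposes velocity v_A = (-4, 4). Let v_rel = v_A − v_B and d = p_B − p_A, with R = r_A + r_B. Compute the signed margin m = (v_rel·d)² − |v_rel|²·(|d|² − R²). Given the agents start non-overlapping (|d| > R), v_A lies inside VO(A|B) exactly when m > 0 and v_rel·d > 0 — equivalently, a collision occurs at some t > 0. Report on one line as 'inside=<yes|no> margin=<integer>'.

d = (-16, -1),  |d|² = 257;  R = 7+8 = 15,  c = 257−15² = 32
v_rel = (-3, -1),  |v_rel|² = 10;  v_rel·d = (-3)·(-16) + (-1)·(-1) = 49
10·t² − 98·t + 32 = 0  ⇒  m = 49² − 10·32 = 2081
m = 2081 > 0,  v_rel·d = 49 > 0  ⇒  inside

inside=yes margin=2081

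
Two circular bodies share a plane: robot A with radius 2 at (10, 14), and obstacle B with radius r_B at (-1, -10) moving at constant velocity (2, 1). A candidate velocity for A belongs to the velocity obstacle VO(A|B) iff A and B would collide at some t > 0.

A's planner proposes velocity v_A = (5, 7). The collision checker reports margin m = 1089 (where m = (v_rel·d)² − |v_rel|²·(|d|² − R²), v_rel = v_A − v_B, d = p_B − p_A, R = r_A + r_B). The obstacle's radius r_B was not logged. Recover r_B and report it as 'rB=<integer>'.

m = 1089
d = (-11, -24);  v_rel = (3, 6),  |v_rel|² = 45
v_rel×d = (3)·(-24) − (6)·(-11) = -6
since m = R²·45 − (-6)²:  R² = (36 + 1089) / 45 = 25
R = √25 = 5  ⇒  r_B = 5 − 2 = 3

rB=3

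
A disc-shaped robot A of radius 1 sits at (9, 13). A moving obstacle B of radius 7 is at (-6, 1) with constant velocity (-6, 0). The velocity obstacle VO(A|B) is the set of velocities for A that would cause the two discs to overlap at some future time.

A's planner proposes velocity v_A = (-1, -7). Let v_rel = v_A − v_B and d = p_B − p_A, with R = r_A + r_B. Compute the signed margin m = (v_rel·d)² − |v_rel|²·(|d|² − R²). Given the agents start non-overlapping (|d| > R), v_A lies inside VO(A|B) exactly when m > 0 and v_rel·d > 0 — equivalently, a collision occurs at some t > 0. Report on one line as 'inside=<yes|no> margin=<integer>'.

d = (-15, -12),  |d|² = 369;  R = 1+7 = 8,  c = 369−8² = 305
v_rel = (5, -7),  |v_rel|² = 74;  v_rel·d = (5)·(-15) + (-7)·(-12) = 9
74·t² − 18·t + 305 = 0  ⇒  m = 9² − 74·305 = -22489
m = -22489 < 0,  v_rel·d = 9 > 0  ⇒  outside

inside=no margin=-22489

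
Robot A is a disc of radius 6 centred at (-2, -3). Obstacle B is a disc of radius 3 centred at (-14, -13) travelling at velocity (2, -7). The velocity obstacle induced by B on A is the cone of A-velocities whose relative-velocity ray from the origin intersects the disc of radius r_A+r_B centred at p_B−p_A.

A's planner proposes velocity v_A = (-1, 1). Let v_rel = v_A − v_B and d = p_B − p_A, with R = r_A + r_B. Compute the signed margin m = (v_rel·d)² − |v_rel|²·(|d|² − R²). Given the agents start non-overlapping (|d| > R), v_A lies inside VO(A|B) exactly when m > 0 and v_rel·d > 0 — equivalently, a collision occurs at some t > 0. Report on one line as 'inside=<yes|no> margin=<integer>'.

d = (-12, -10),  |d|² = 244;  R = 6+3 = 9,  c = 244−9² = 163
v_rel = (-3, 8),  |v_rel|² = 73;  v_rel·d = (-3)·(-12) + (8)·(-10) = -44
73·t² + 88·t + 163 = 0  ⇒  m = (-44)² − 73·163 = -9963
m = -9963 < 0,  v_rel·d = -44 < 0  ⇒  outside

inside=no margin=-9963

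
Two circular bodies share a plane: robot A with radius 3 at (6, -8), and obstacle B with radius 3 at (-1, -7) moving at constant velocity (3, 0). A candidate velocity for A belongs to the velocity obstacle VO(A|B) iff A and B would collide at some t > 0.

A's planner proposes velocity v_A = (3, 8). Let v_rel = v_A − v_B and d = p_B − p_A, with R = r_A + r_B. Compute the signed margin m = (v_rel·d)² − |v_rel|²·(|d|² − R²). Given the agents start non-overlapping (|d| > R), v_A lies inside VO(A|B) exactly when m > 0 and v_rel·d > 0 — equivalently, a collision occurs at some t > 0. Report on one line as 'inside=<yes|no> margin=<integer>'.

d = (-7, 1),  |d|² = 50;  R = 3+3 = 6,  c = 50−6² = 14
v_rel = (0, 8),  |v_rel|² = 64;  v_rel·d = (0)·(-7) + (8)·(1) = 8
64·t² − 16·t + 14 = 0  ⇒  m = 8² − 64·14 = -832
m = -832 < 0,  v_rel·d = 8 > 0  ⇒  outside

inside=no margin=-832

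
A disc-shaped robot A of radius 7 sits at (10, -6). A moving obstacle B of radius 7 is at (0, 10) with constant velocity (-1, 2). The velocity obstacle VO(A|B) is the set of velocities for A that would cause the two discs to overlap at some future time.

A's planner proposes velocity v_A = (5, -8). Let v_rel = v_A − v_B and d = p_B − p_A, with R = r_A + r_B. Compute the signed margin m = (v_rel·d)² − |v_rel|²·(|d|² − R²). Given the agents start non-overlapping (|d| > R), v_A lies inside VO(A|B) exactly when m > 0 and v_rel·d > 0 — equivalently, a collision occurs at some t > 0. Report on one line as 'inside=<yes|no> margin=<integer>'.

d = (-10, 16),  |d|² = 356;  R = 7+7 = 14,  c = 356−14² = 160
v_rel = (6, -10),  |v_rel|² = 136;  v_rel·d = (6)·(-10) + (-10)·(16) = -220
136·t² + 440·t + 160 = 0  ⇒  m = (-220)² − 136·160 = 26640
m = 26640 > 0,  v_rel·d = -220 < 0  ⇒  outside

inside=no margin=26640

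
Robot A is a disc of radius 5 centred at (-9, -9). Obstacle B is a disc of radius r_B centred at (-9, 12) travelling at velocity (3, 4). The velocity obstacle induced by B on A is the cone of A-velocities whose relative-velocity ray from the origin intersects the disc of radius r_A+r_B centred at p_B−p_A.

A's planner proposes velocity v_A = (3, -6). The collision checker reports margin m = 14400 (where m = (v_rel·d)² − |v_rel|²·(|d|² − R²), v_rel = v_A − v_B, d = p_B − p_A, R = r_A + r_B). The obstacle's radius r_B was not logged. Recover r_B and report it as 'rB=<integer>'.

m = 14400
d = (0, 21);  v_rel = (0, -10),  |v_rel|² = 100
v_rel×d = (0)·(21) − (-10)·(0) = 0
since m = R²·100 − 0²:  R² = (0 + 14400) / 100 = 144
R = √144 = 12  ⇒  r_B = 12 − 5 = 7

rB=7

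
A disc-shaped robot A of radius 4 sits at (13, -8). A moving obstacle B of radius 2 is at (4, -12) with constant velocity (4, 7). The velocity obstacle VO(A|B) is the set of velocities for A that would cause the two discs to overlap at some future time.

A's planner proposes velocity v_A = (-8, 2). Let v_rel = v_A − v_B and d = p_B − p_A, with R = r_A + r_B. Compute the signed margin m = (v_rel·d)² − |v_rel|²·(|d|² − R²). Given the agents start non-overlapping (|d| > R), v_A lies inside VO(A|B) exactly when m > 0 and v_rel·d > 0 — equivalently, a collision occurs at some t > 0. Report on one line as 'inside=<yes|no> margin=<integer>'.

d = (-9, -4),  |d|² = 97;  R = 4+2 = 6,  c = 97−6² = 61
v_rel = (-12, -5),  |v_rel|² = 169;  v_rel·d = (-12)·(-9) + (-5)·(-4) = 128
169·t² − 256·t + 61 = 0  ⇒  m = 128² − 169·61 = 6075
m = 6075 > 0,  v_rel·d = 128 > 0  ⇒  inside

inside=yes margin=6075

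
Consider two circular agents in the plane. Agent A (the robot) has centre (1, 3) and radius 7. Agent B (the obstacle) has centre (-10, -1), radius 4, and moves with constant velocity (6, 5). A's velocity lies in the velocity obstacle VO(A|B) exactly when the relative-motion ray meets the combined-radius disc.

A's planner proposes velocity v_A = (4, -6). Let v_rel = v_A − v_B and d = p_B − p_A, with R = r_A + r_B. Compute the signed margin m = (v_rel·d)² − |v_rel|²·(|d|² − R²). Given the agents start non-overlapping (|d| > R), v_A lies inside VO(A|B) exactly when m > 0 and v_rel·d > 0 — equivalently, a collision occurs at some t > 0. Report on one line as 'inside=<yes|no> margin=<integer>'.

d = (-11, -4),  |d|² = 137;  R = 7+4 = 11,  c = 137−11² = 16
v_rel = (-2, -11),  |v_rel|² = 125;  v_rel·d = (-2)·(-11) + (-11)·(-4) = 66
125·t² − 132·t + 16 = 0  ⇒  m = 66² − 125·16 = 2356
m = 2356 > 0,  v_rel·d = 66 > 0  ⇒  inside

inside=yes margin=2356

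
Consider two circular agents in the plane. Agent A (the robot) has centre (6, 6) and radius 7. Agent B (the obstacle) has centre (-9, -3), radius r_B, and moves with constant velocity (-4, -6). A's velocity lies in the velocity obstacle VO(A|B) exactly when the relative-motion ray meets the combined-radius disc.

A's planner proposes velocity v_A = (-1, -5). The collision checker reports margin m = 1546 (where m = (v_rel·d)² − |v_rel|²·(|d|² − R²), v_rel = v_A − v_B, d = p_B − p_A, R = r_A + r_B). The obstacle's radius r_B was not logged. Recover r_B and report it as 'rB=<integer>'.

m = 1546
d = (-15, -9);  v_rel = (3, 1),  |v_rel|² = 10
v_rel×d = (3)·(-9) − (1)·(-15) = -12
since m = R²·10 − (-12)²:  R² = (144 + 1546) / 10 = 169
R = √169 = 13  ⇒  r_B = 13 − 7 = 6

rB=6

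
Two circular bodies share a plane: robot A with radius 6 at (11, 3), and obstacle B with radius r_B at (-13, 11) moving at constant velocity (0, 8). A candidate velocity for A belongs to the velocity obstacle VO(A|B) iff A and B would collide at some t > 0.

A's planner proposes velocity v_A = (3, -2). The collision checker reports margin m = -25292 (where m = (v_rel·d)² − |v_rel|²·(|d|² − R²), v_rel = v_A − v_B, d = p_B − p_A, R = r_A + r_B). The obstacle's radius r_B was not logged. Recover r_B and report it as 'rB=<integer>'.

m = -25292
d = (-24, 8);  v_rel = (3, -10),  |v_rel|² = 109
v_rel×d = (3)·(8) − (-10)·(-24) = -216
since m = R²·109 − (-216)²:  R² = (46656 + -25292) / 109 = 196
R = √196 = 14  ⇒  r_B = 14 − 6 = 8

rB=8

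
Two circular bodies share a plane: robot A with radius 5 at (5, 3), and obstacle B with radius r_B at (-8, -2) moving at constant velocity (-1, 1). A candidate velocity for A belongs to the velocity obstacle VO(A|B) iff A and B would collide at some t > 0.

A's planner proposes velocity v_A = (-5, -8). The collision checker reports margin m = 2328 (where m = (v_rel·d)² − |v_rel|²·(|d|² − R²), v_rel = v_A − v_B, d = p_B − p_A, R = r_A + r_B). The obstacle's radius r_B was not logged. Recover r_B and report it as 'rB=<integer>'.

m = 2328
d = (-13, -5);  v_rel = (-4, -9),  |v_rel|² = 97
v_rel×d = (-4)·(-5) − (-9)·(-13) = -97
since m = R²·97 − (-97)²:  R² = (9409 + 2328) / 97 = 121
R = √121 = 11  ⇒  r_B = 11 − 5 = 6

rB=6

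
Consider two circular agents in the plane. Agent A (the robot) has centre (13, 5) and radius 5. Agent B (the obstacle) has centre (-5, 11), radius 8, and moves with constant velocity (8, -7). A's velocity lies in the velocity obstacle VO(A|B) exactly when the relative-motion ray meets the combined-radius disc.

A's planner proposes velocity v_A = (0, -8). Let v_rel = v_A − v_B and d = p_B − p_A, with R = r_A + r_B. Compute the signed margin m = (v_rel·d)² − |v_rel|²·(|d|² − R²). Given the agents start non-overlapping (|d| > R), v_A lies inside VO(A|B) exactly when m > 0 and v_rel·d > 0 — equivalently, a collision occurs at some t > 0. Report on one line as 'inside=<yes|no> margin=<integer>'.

d = (-18, 6),  |d|² = 360;  R = 5+8 = 13,  c = 360−13² = 191
v_rel = (-8, -1),  |v_rel|² = 65;  v_rel·d = (-8)·(-18) + (-1)·(6) = 138
65·t² − 276·t + 191 = 0  ⇒  m = 138² − 65·191 = 6629
m = 6629 > 0,  v_rel·d = 138 > 0  ⇒  inside

inside=yes margin=6629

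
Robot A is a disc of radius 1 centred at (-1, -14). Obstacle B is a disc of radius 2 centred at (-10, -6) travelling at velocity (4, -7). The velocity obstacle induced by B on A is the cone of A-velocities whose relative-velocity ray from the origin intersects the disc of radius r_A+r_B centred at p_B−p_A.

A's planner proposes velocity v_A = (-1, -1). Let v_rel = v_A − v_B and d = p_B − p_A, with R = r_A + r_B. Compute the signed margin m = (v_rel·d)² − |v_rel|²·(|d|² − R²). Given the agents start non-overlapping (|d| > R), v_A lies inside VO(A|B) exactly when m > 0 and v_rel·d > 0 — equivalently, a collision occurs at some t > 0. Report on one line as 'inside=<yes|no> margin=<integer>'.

d = (-9, 8),  |d|² = 145;  R = 1+2 = 3,  c = 145−3² = 136
v_rel = (-5, 6),  |v_rel|² = 61;  v_rel·d = (-5)·(-9) + (6)·(8) = 93
61·t² − 186·t + 136 = 0  ⇒  m = 93² − 61·136 = 353
m = 353 > 0,  v_rel·d = 93 > 0  ⇒  inside

inside=yes margin=353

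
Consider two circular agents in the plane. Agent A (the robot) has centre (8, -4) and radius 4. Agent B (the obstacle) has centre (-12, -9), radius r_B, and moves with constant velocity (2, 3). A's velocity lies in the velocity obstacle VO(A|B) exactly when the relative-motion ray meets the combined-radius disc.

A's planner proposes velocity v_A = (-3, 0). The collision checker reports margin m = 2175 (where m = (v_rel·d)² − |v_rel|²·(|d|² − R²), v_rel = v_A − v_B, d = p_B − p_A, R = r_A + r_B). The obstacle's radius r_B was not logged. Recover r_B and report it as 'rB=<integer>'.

m = 2175
d = (-20, -5);  v_rel = (-5, -3),  |v_rel|² = 34
v_rel×d = (-5)·(-5) − (-3)·(-20) = -35
since m = R²·34 − (-35)²:  R² = (1225 + 2175) / 34 = 100
R = √100 = 10  ⇒  r_B = 10 − 4 = 6

rB=6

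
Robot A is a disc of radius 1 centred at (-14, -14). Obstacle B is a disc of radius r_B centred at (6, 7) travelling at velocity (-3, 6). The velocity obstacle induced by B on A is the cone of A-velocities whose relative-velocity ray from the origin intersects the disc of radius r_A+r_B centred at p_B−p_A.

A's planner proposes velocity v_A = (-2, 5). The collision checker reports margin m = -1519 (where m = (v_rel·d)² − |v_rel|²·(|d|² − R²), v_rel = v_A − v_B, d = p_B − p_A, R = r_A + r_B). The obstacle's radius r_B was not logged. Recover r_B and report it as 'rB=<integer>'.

m = -1519
d = (20, 21);  v_rel = (1, -1),  |v_rel|² = 2
v_rel×d = (1)·(21) − (-1)·(20) = 41
since m = R²·2 − 41²:  R² = (1681 + -1519) / 2 = 81
R = √81 = 9  ⇒  r_B = 9 − 1 = 8

rB=8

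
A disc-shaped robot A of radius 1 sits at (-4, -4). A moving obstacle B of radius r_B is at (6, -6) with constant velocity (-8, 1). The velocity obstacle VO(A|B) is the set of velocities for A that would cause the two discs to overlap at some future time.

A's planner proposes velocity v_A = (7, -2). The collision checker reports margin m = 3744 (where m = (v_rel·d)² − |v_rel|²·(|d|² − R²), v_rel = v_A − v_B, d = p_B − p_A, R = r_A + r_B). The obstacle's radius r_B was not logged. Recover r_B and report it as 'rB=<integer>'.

m = 3744
d = (10, -2);  v_rel = (15, -3),  |v_rel|² = 234
v_rel×d = (15)·(-2) − (-3)·(10) = 0
since m = R²·234 − 0²:  R² = (0 + 3744) / 234 = 16
R = √16 = 4  ⇒  r_B = 4 − 1 = 3

rB=3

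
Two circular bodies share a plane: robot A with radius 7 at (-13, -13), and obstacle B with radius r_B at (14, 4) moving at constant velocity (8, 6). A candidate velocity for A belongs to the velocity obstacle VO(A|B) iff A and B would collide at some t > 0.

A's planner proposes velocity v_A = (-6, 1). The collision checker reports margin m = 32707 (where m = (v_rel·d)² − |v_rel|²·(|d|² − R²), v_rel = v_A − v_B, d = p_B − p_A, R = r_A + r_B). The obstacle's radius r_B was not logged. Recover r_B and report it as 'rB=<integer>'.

m = 32707
d = (27, 17);  v_rel = (-14, -5),  |v_rel|² = 221
v_rel×d = (-14)·(17) − (-5)·(27) = -103
since m = R²·221 − (-103)²:  R² = (10609 + 32707) / 221 = 196
R = √196 = 14  ⇒  r_B = 14 − 7 = 7

rB=7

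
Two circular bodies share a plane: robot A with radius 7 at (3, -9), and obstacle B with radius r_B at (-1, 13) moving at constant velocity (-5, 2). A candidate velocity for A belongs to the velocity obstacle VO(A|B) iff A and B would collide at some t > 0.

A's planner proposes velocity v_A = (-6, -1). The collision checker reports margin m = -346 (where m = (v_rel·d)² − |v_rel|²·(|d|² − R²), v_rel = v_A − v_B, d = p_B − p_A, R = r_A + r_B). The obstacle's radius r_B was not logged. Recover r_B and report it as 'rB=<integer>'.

m = -346
d = (-4, 22);  v_rel = (-1, -3),  |v_rel|² = 10
v_rel×d = (-1)·(22) − (-3)·(-4) = -34
since m = R²·10 − (-34)²:  R² = (1156 + -346) / 10 = 81
R = √81 = 9  ⇒  r_B = 9 − 7 = 2

rB=2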